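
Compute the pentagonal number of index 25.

The 25th pentagonal number is n(3n−1)/2 with n = 25.
25·(3·25 − 1)/2 = 25·74/2 = 25·37 = 925.

925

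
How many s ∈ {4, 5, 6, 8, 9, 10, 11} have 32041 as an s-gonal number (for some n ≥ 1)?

s = 4: P(4, 179) = 32041. ✓
s = 5: P(5, 146) = 31901 and P(5, 147) = 32340; 32041 is not s-gonal.
s = 6: P(6, 126) = 31626 and P(6, 127) = 32131; 32041 is not s-gonal.
s = 8: P(8, 103) = 31621 and P(8, 104) = 32240; 32041 is not s-gonal.
s = 9: P(9, 96) = 32016 and P(9, 97) = 32689; 32041 is not s-gonal.
s = 10: P(10, 89) = 31417 and P(10, 90) = 32130; 32041 is not s-gonal.
s = 11: P(11, 84) = 31458 and P(11, 85) = 32215; 32041 is not s-gonal.
Hits: s ∈ {4} → 1.

1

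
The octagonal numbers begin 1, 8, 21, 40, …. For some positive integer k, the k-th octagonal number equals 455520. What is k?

390

Set n(3n−2) = 455520, giving 3n² − 2n − 455520 = 0.
The discriminant is 4 + 12·455520 = 5466244, and √5466244 = 2338.
So n = (2 + 2338) / 6 = 2340/6 = 390.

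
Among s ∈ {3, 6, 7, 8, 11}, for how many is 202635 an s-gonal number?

1

s = 3: P(3, 636) = 202566 and P(3, 637) = 203203; 202635 is not s-gonal.
s = 6: P(6, 318) = 201930 and P(6, 319) = 203203; 202635 is not s-gonal.
s = 7: P(7, 285) = 202635. ✓
s = 8: P(8, 260) = 202280 and P(8, 261) = 203841; 202635 is not s-gonal.
s = 11: P(11, 212) = 201506 and P(11, 213) = 203415; 202635 is not s-gonal.
Hits: s ∈ {7} → 1.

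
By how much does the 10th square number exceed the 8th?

36

10² = 100 and 8² = 64.
Difference: 100 − 64 = 36.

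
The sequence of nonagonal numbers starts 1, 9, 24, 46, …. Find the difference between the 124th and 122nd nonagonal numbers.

1717

124·(7·124 − 5)/2 = 53506 and 122·(7·122 − 5)/2 = 51789.
Difference: 53506 − 51789 = 1717.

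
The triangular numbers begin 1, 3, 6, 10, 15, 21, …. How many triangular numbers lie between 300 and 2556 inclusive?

48

The n-th triangular number is n(n+1)/2.
Smallest index with value ≥ 300: n = 24 (giving 300).
Largest index with value ≤ 2556: n = 71 (giving 2556).
Indices 24 through 71: 48 terms.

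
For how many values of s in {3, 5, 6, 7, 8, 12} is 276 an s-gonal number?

s = 3: P(3, 23) = 276. ✓
s = 5: P(5, 13) = 247 and P(5, 14) = 287; 276 is not s-gonal.
s = 6: P(6, 12) = 276. ✓
s = 7: P(7, 10) = 235 and P(7, 11) = 286; 276 is not s-gonal.
s = 8: P(8, 9) = 225 and P(8, 10) = 280; 276 is not s-gonal.
s = 12: P(12, 7) = 217 and P(12, 8) = 288; 276 is not s-gonal.
Hits: s ∈ {3, 6} → 2.

2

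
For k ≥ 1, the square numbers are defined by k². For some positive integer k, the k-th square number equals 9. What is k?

We need n² = 9, so n = √9 = 3.

3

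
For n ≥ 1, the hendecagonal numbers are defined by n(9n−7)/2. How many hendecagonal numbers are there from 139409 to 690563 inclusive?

216

The n-th hendecagonal number is n(9n−7)/2.
Smallest index with value ≥ 139409: n = 177 (giving 140361).
Largest index with value ≤ 690563: n = 392 (giving 690116).
Indices 177 through 392: 216 terms.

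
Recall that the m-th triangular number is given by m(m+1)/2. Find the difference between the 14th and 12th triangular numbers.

14·15/2 = 105 and 12·13/2 = 78.
Difference: 105 − 78 = 27.

27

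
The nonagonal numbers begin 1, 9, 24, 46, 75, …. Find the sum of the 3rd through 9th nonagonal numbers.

875

Σ i(7i−5)/2 = (7Σi² − 5Σi) / 2 over i = 3..9.
Σi = 45 − 3 = 42 and Σi² = 285 − 5 = 280.
(7·280 − 5·42) / 2 = 1750/2 = 875.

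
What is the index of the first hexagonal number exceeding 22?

4

Solve n(2n−1) > 22 for integer n.
The largest n with value ≤ 22 is 3 (since 15 ≤ 22 < 28), so the first above is n = 4, value 28.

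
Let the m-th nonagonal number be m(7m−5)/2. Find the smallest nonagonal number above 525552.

525934

Solve n(7n−5)/2 > 525552 for integer n.
The largest n with value ≤ 525552 is 387 (since 523224 ≤ 525552 < 525934), so the first above is n = 388, value 525934.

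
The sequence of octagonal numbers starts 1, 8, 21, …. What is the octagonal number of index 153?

153·(3·153 − 2) = 153·457 = 69921.

69921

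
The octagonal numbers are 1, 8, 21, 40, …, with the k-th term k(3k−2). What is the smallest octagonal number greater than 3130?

3201

Solve n(3n−2) > 3130 for integer n.
The largest n with value ≤ 3130 is 32 (since 3008 ≤ 3130 < 3201), so the first above is n = 33, value 3201.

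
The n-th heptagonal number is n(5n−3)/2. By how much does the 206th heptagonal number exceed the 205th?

Consecutive heptagonal numbers differ by 5n − 4: here 5·206 − 4 = 1026.

1026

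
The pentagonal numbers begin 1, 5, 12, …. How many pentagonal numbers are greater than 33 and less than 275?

The n-th pentagonal number is n(3n−1)/2.
Smallest index with value > 33: n = 5 (giving 35).
Largest index with value < 275: n = 13 (giving 247).
Indices 5 through 13: 9 terms.

9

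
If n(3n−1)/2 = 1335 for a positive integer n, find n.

30

Set n(3n−1)/2 = 1335, giving 3n² − n − 2670 = 0.
So n = (1 + 179) / 6 = 180/6 = 30.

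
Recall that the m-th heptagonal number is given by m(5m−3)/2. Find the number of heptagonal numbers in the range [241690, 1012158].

325

The n-th heptagonal number is n(5n−3)/2.
Smallest index with value ≥ 241690: n = 312 (giving 242892).
Largest index with value ≤ 1012158: n = 636 (giving 1010286).
Indices 312 through 636: 325 terms.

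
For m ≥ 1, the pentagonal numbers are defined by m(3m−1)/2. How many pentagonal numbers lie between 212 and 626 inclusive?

8

The n-th pentagonal number is n(3n−1)/2.
Smallest index with value ≥ 212: n = 13 (giving 247).
Largest index with value ≤ 626: n = 20 (giving 590).
Indices 13 through 20: 8 terms.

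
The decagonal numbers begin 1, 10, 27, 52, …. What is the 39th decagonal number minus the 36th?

39·(4·39 − 3) = 5967 and 36·(4·36 − 3) = 5076.
Difference: 5967 − 5076 = 891.

891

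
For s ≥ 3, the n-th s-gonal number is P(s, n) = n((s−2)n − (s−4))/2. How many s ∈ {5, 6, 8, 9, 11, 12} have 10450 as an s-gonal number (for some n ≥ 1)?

s = 5: P(5, 83) = 10292 and P(5, 84) = 10542; 10450 is not s-gonal.
s = 6: P(6, 72) = 10296 and P(6, 73) = 10585; 10450 is not s-gonal.
s = 8: P(8, 59) = 10325 and P(8, 60) = 10680; 10450 is not s-gonal.
s = 9: P(9, 55) = 10450. ✓
s = 11: P(11, 48) = 10200 and P(11, 49) = 10633; 10450 is not s-gonal.
s = 12: P(12, 46) = 10396 and P(12, 47) = 10857; 10450 is not s-gonal.
Hits: s ∈ {9} → 1.

1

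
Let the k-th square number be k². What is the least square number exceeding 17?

25

Solve n² > 17 for integer n.
The largest n with value ≤ 17 is 4 (since 16 ≤ 17 < 25), so the first above is n = 5, value 25.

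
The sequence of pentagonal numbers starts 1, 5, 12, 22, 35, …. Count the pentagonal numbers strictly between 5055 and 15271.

The n-th pentagonal number is n(3n−1)/2.
Smallest index with value > 5055: n = 59 (giving 5192).
Largest index with value < 15271: n = 101 (giving 15251).
Indices 59 through 101: 43 terms.

43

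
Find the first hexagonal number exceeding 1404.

Solve n(2n−1) > 1404 for integer n.
The largest n with value ≤ 1404 is 26 (since 1326 ≤ 1404 < 1431), so the first above is n = 27, value 1431.

1431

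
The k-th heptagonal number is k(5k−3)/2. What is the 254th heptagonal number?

160909

The 254th heptagonal number is n(5n−3)/2 with n = 254.
254·(5·254 − 3)/2 = 254·1267/2 = 160909.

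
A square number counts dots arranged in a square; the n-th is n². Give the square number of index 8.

64

8² = 64.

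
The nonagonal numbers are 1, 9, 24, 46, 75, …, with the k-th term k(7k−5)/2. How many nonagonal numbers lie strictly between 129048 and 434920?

The n-th nonagonal number is n(7n−5)/2.
Smallest index with value > 129048: n = 193 (giving 129889).
Largest index with value < 434920: n = 352 (giving 432784).
Indices 193 through 352: 160 terms.

160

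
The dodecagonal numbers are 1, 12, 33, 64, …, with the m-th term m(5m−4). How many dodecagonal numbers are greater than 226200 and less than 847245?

199

The n-th dodecagonal number is n(5n−4).
Smallest index with value > 226200: n = 214 (giving 228124).
Largest index with value < 847245: n = 412 (giving 847072).
Indices 214 through 412: 199 terms.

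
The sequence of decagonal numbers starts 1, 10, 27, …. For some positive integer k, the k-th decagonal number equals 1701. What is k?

Set n(4n−3) = 1701, giving 4n² − 3n − 1701 = 0.
The discriminant is 9 + 16·1701 = 27225, and √27225 = 165.
So n = (3 + 165) / 8 = 168/8 = 21.
Check: 21·(4·21 − 3) = 1701. ✓

21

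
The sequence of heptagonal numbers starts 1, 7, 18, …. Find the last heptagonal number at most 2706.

Solve n(5n−3)/2 ≤ 2706 for integer n.
n = 33 gives 2673 ≤ 2706, while n = 34 gives 2839 > 2706; so the answer is 2673.

2673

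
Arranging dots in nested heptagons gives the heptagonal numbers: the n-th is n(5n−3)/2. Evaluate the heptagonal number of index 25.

25·(5·25 − 3)/2 = 25·122/2 = 25·61 = 1525.

1525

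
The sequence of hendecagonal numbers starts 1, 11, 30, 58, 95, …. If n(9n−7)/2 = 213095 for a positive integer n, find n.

218

Set n(9n−7)/2 = 213095, giving 9n² − 7n − 426190 = 0.
The discriminant is 49 + 72·213095 = 15342889, and √15342889 = 3917.
So n = (7 + 3917) / 18 = 3924/18 = 218.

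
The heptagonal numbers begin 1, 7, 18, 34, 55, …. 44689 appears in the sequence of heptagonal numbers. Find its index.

134

Set n(5n−3)/2 = 44689, giving 5n² − 3n − 89378 = 0.
So n = (3 + 1337) / 10 = 1340/10 = 134.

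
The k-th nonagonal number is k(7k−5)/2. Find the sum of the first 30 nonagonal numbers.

31930

Σ i(7i−5)/2 = (7Σi² − 5Σi) / 2 over i = 1..30.
Σi = 465 and Σi² = 9455.
(7·9455 − 5·465) / 2 = 63860/2 = 31930.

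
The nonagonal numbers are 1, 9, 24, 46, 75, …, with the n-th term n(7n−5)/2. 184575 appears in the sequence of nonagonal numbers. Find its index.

Set n(7n−5)/2 = 184575, giving 7n² − 5n − 369150 = 0.
The discriminant is 25 + 56·184575 = 10336225, and √10336225 = 3215.
So n = (5 + 3215) / 14 = 3220/14 = 230.

230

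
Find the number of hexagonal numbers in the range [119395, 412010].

The n-th hexagonal number is n(2n−1).
Smallest index with value ≥ 119395: n = 245 (giving 119805).
Largest index with value ≤ 412010: n = 454 (giving 411778).
Indices 245 through 454: 210 terms.

210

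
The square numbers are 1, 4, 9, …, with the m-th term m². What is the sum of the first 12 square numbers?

650

Σ_{i=1}^{12} i² = 12·13·25/6 = 650.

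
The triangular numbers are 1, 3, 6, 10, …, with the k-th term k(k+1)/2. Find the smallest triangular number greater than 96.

Solve n(n+1)/2 > 96 for integer n.
The largest n with value ≤ 96 is 13 (since 91 ≤ 96 < 105), so the first above is n = 14, value 105.

105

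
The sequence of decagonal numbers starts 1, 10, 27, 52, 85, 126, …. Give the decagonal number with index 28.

3052

The 28th decagonal number is n(4n−3) with n = 28.
28·(4·28 − 3) = 28·109 = 3052.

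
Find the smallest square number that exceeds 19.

Solve n² > 19 for integer n.
The largest n with value ≤ 19 is 4 (since 16 ≤ 19 < 25), so the first above is n = 5, value 25.

25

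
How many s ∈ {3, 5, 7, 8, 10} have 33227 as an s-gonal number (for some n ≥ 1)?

s = 3: P(3, 257) = 33153 and P(3, 258) = 33411; 33227 is not s-gonal.
s = 5: P(5, 149) = 33227. ✓
s = 7: P(7, 115) = 32890 and P(7, 116) = 33466; 33227 is not s-gonal.
s = 8: P(8, 105) = 32865 and P(8, 106) = 33496; 33227 is not s-gonal.
s = 10: P(10, 91) = 32851 and P(10, 92) = 33580; 33227 is not s-gonal.
Hits: s ∈ {5} → 1.

1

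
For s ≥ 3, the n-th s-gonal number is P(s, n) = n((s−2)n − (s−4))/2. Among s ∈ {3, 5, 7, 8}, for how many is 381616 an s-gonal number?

1

s = 3: P(3, 873) = 381501 and P(3, 874) = 382375; 381616 is not s-gonal.
s = 5: P(5, 504) = 380772 and P(5, 505) = 382285; 381616 is not s-gonal.
s = 7: P(7, 391) = 381616. ✓
s = 8: P(8, 356) = 379496 and P(8, 357) = 381633; 381616 is not s-gonal.
Hits: s ∈ {7} → 1.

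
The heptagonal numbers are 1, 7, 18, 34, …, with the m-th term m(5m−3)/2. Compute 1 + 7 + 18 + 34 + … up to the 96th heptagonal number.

741856

Σ i(5i−3)/2 = (5Σi² − 3Σi) / 2 over i = 1..96.
Σi = 4656 and Σi² = 299536.
(5·299536 − 3·4656) / 2 = 1483712/2 = 741856.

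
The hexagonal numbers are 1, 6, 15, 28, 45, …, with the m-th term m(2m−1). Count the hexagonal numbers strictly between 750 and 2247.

The n-th hexagonal number is n(2n−1).
Smallest index with value > 750: n = 20 (giving 780).
Largest index with value < 2247: n = 33 (giving 2145).
Indices 20 through 33: 14 terms.

14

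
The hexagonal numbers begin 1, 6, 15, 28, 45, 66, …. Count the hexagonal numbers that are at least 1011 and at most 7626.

The n-th hexagonal number is n(2n−1).
Smallest index with value ≥ 1011: n = 23 (giving 1035).
Largest index with value ≤ 7626: n = 62 (giving 7626).
Indices 23 through 62: 40 terms.

40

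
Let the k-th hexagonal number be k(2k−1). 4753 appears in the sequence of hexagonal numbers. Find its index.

Set n(2n−1) = 4753, giving 2n² − n − 4753 = 0.
So n = (1 + 195) / 4 = 196/4 = 49.

49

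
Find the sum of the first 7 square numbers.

140

Σ_{i=1}^{7} i² = 7·8·15/6 = 140.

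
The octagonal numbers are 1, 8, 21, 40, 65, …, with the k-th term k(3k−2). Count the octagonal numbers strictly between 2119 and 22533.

The n-th octagonal number is n(3n−2).
Smallest index with value > 2119: n = 27 (giving 2133).
Largest index with value < 22533: n = 86 (giving 22016).
Indices 27 through 86: 60 terms.

60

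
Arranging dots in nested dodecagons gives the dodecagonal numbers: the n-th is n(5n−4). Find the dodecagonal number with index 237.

237·(5·237 − 4) = 237·1181 = 279897.

279897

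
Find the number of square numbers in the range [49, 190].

7

The n-th square number is n².
Smallest index with value ≥ 49: n = 7 (giving 49).
Largest index with value ≤ 190: n = 13 (giving 169).
Indices 7 through 13: 7 terms.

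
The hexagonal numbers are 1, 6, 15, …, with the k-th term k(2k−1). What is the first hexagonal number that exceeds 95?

120

Solve n(2n−1) > 95 for integer n.
The largest n with value ≤ 95 is 7 (since 91 ≤ 95 < 120), so the first above is n = 8, value 120.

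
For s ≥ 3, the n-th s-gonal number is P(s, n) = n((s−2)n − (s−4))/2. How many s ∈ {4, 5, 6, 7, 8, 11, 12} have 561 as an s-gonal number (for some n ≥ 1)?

s = 4: P(4, 23) = 529 and P(4, 24) = 576; 561 is not s-gonal.
s = 5: P(5, 19) = 532 and P(5, 20) = 590; 561 is not s-gonal.
s = 6: P(6, 17) = 561. ✓
s = 7: P(7, 15) = 540 and P(7, 16) = 616; 561 is not s-gonal.
s = 8: P(8, 14) = 560 and P(8, 15) = 645; 561 is not s-gonal.
s = 11: P(11, 11) = 506 and P(11, 12) = 606; 561 is not s-gonal.
s = 12: P(12, 11) = 561. ✓
Hits: s ∈ {6, 12} → 2.

2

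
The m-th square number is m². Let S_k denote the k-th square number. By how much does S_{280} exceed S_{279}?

n² − (n−1)² = 2n − 1, so 280² − 279² = 2·280 − 1 = 559.

559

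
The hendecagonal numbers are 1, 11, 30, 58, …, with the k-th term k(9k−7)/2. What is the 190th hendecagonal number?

161785

The 190th hendecagonal number is n(9n−7)/2 with n = 190.
190·(9·190 − 7)/2 = 190·1703/2 = 161785.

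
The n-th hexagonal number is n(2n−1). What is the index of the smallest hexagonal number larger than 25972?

Solve n(2n−1) > 25972 for integer n.
The largest n with value ≤ 25972 is 114 (since 25878 ≤ 25972 < 26335), so the first above is n = 115, value 26335.

115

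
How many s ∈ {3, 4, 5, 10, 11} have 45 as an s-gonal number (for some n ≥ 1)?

1

s = 3: P(3, 9) = 45. ✓
s = 4: P(4, 6) = 36 and P(4, 7) = 49; 45 is not s-gonal.
s = 5: P(5, 5) = 35 and P(5, 6) = 51; 45 is not s-gonal.
s = 10: P(10, 3) = 27 and P(10, 4) = 52; 45 is not s-gonal.
s = 11: P(11, 3) = 30 and P(11, 4) = 58; 45 is not s-gonal.
Hits: s ∈ {3} → 1.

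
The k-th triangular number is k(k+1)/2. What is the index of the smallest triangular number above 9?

Solve n(n+1)/2 > 9 for integer n.
The largest n with value ≤ 9 is 3 (since 6 ≤ 9 < 10), so the first above is n = 4, value 10.

4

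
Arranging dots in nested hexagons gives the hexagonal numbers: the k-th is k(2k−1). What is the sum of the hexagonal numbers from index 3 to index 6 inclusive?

Σ i(2i−1) = 2Σi² − Σi over i = 3..6.
Σi = 21 − 3 = 18 and Σi² = 91 − 5 = 86.
2·86 − 1·18 = 154.

154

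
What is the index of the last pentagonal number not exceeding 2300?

Solve n(3n−1)/2 ≤ 2300 for integer n.
n = 39 gives 2262 ≤ 2300, while n = 40 gives 2380 > 2300; so the answer is index 39.

39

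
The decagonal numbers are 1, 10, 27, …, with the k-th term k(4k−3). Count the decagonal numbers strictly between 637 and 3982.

The n-th decagonal number is n(4n−3).
Smallest index with value > 637: n = 14 (giving 742).
Largest index with value < 3982: n = 31 (giving 3751).
Indices 14 through 31: 18 terms.

18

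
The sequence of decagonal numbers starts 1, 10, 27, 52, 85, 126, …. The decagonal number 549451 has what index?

Set n(4n−3) = 549451, giving 4n² − 3n − 549451 = 0.
The discriminant is 9 + 16·549451 = 8791225, and √8791225 = 2965.
So n = (3 + 2965) / 8 = 2968/8 = 371.

371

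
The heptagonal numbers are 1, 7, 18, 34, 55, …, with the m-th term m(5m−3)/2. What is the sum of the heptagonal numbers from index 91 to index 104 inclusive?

331240

Σ i(5i−3)/2 = (5Σi² − 3Σi) / 2 over i = 91..104.
Σi = 5460 − 4095 = 1365 and Σi² = 380380 − 247065 = 133315.
(5·133315 − 3·1365) / 2 = 662480/2 = 331240.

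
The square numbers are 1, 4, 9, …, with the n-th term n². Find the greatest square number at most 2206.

Solve n² ≤ 2206 for integer n.
n = 46 gives 2116 ≤ 2206, while n = 47 gives 2209 > 2206; so the answer is 2116.

2116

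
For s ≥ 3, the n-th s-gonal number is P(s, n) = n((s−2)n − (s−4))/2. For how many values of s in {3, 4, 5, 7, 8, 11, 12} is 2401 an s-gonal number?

s = 3: P(3, 68) = 2346 and P(3, 69) = 2415; 2401 is not s-gonal.
s = 4: P(4, 49) = 2401. ✓
s = 5: P(5, 40) = 2380 and P(5, 41) = 2501; 2401 is not s-gonal.
s = 7: P(7, 31) = 2356 and P(7, 32) = 2512; 2401 is not s-gonal.
s = 8: P(8, 28) = 2296 and P(8, 29) = 2465; 2401 is not s-gonal.
s = 11: P(11, 23) = 2300 and P(11, 24) = 2508; 2401 is not s-gonal.
s = 12: P(12, 22) = 2332 and P(12, 23) = 2553; 2401 is not s-gonal.
Hits: s ∈ {4} → 1.

1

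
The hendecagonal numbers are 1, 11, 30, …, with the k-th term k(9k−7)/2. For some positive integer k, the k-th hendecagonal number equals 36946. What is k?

Set n(9n−7)/2 = 36946, giving 9n² − 7n − 73892 = 0.
The discriminant is 49 + 72·36946 = 2660161, and √2660161 = 1631.
So n = (7 + 1631) / 18 = 1638/18 = 91.
Check: 91·(9·91 − 7)/2 = 36946. ✓

91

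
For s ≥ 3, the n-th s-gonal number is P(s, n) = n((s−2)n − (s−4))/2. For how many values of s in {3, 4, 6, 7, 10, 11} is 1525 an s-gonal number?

1

s = 3: P(3, 54) = 1485 and P(3, 55) = 1540; 1525 is not s-gonal.
s = 4: P(4, 39) = 1521 and P(4, 40) = 1600; 1525 is not s-gonal.
s = 6: P(6, 27) = 1431 and P(6, 28) = 1540; 1525 is not s-gonal.
s = 7: P(7, 25) = 1525. ✓
s = 10: P(10, 19) = 1387 and P(10, 20) = 1540; 1525 is not s-gonal.
s = 11: P(11, 18) = 1395 and P(11, 19) = 1558; 1525 is not s-gonal.
Hits: s ∈ {7} → 1.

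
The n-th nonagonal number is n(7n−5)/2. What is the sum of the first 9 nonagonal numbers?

885

Σ i(7i−5)/2 = (7Σi² − 5Σi) / 2 over i = 1..9.
Σi = 45 and Σi² = 285.
(7·285 − 5·45) / 2 = 1770/2 = 885.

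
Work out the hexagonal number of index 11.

The 11th hexagonal number is n(2n−1) with n = 11.
11·(2·11 − 1) = 11·21 = 231.

231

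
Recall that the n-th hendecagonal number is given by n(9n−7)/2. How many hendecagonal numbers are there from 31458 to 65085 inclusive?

37

The n-th hendecagonal number is n(9n−7)/2.
Smallest index with value ≥ 31458: n = 84 (giving 31458).
Largest index with value ≤ 65085: n = 120 (giving 64380).
Indices 84 through 120: 37 terms.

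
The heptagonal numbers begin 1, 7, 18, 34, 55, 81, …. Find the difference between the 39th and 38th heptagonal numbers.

Consecutive heptagonal numbers differ by 5n − 4: here 5·39 − 4 = 191.

191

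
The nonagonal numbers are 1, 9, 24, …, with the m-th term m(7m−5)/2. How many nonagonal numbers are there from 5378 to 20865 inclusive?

38

The n-th nonagonal number is n(7n−5)/2.
Smallest index with value ≥ 5378: n = 40 (giving 5500).
Largest index with value ≤ 20865: n = 77 (giving 20559).
Indices 40 through 77: 38 terms.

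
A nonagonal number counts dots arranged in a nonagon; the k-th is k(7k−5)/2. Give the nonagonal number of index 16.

856

The 16th nonagonal number is n(7n−5)/2 with n = 16.
16·(7·16 − 5)/2 = 16·107/2 = 856.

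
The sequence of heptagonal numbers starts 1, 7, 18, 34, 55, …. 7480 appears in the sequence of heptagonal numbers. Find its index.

Set n(5n−3)/2 = 7480, giving 5n² − 3n − 14960 = 0.
The discriminant is 9 + 40·7480 = 299209, and √299209 = 547.
So n = (3 + 547) / 10 = 550/10 = 55.
Check: 55·(5·55 − 3)/2 = 7480. ✓

55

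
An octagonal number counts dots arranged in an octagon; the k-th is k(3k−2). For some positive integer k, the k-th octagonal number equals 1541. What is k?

Set n(3n−2) = 1541, giving 3n² − 2n − 1541 = 0.
The discriminant is 4 + 12·1541 = 18496, and √18496 = 136.
So n = (2 + 136) / 6 = 138/6 = 23.

23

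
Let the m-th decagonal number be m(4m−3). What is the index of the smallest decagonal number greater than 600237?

Solve n(4n−3) > 600237 for integer n.
The largest n with value ≤ 600237 is 387 (since 597915 ≤ 600237 < 601012), so the first above is n = 388, value 601012.

388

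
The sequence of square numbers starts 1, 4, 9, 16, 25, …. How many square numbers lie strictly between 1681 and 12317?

69

The n-th square number is n².
Smallest index with value > 1681: n = 42 (giving 1764).
Largest index with value < 12317: n = 110 (giving 12100).
Indices 42 through 110: 69 terms.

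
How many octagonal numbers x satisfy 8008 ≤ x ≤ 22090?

35

The n-th octagonal number is n(3n−2).
Smallest index with value ≥ 8008: n = 52 (giving 8008).
Largest index with value ≤ 22090: n = 86 (giving 22016).
Indices 52 through 86: 35 terms.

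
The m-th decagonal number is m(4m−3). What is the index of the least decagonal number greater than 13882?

60

Solve n(4n−3) > 13882 for integer n.
The largest n with value ≤ 13882 is 59 (since 13747 ≤ 13882 < 14220), so the first above is n = 60, value 14220.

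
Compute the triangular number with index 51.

51·52/2 = 2652/2 = 1326.

1326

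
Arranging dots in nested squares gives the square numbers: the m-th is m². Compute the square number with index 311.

96721

The 311th square number is n² with n = 311.
311² = 96721.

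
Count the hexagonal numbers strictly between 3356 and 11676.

The n-th hexagonal number is n(2n−1).
Smallest index with value > 3356: n = 42 (giving 3486).
Largest index with value < 11676: n = 76 (giving 11476).
Indices 42 through 76: 35 terms.

35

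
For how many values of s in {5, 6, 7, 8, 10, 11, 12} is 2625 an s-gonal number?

s = 5: P(5, 42) = 2625. ✓
s = 6: P(6, 36) = 2556 and P(6, 37) = 2701; 2625 is not s-gonal.
s = 7: P(7, 32) = 2512 and P(7, 33) = 2673; 2625 is not s-gonal.
s = 8: P(8, 29) = 2465 and P(8, 30) = 2640; 2625 is not s-gonal.
s = 10: P(10, 25) = 2425 and P(10, 26) = 2626; 2625 is not s-gonal.
s = 11: P(11, 24) = 2508 and P(11, 25) = 2725; 2625 is not s-gonal.
s = 12: P(12, 23) = 2553 and P(12, 24) = 2784; 2625 is not s-gonal.
Hits: s ∈ {5} → 1.

1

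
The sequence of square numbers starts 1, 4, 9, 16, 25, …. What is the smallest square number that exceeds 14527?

Solve n² > 14527 for integer n.
The largest n with value ≤ 14527 is 120 (since 14400 ≤ 14527 < 14641), so the first above is n = 121, value 14641.

14641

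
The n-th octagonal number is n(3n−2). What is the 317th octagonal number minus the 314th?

317·(3·317 − 2) = 300833 and 314·(3·314 − 2) = 295160.
Difference: 300833 − 295160 = 5673.

5673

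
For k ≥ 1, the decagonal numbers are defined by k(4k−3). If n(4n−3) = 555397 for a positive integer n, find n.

373

Set n(4n−3) = 555397, giving 4n² − 3n − 555397 = 0.
The discriminant is 9 + 16·555397 = 8886361, and √8886361 = 2981.
So n = (3 + 2981) / 8 = 2984/8 = 373.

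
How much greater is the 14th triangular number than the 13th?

14

Consecutive triangular numbers differ by n: T_{14} − T_{13} = 14.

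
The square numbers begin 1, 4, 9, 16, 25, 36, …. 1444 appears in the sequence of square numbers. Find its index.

38

We need n² = 1444, so n = √1444 = 38.
Check: 38² = 1444. ✓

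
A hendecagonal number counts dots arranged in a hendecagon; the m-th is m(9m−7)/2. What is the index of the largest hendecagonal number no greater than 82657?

135

Solve n(9n−7)/2 ≤ 82657 for integer n.
n = 135 gives 81540 ≤ 82657, while n = 136 gives 82756 > 82657; so the answer is index 135.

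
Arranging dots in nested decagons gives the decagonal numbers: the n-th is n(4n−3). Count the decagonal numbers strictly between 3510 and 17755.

The n-th decagonal number is n(4n−3).
Smallest index with value > 3510: n = 31 (giving 3751).
Largest index with value < 17755: n = 66 (giving 17226).
Indices 31 through 66: 36 terms.

36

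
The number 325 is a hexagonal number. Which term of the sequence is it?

Set n(2n−1) = 325, giving 2n² − n − 325 = 0.
So n = (1 + 51) / 4 = 52/4 = 13.

13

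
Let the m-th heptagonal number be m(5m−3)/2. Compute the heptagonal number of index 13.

403

The 13th heptagonal number is n(5n−3)/2 with n = 13.
13·(5·13 − 3)/2 = 13·62/2 = 13·31 = 403.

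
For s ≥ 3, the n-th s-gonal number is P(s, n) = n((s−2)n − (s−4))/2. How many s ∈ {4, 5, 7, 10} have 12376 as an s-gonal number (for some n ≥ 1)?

2

s = 4: P(4, 111) = 12321 and P(4, 112) = 12544; 12376 is not s-gonal.
s = 5: P(5, 91) = 12376. ✓
s = 7: P(7, 70) = 12145 and P(7, 71) = 12496; 12376 is not s-gonal.
s = 10: P(10, 56) = 12376. ✓
Hits: s ∈ {5, 10} → 2.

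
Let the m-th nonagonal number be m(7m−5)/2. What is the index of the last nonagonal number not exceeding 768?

15

Solve n(7n−5)/2 ≤ 768 for integer n.
n = 15 gives 750 ≤ 768, while n = 16 gives 856 > 768; so the answer is index 15.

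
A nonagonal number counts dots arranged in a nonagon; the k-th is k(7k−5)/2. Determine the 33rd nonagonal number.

The 33rd nonagonal number is n(7n−5)/2 with n = 33.
33·(7·33 − 5)/2 = 33·226/2 = 33·113 = 3729.

3729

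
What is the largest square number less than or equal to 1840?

Solve n² ≤ 1840 for integer n.
n = 42 gives 1764 ≤ 1840, while n = 43 gives 1849 > 1840; so the answer is 1764.

1764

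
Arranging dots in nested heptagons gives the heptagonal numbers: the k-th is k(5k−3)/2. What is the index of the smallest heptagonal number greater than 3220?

37

Solve n(5n−3)/2 > 3220 for integer n.
The largest n with value ≤ 3220 is 36 (since 3186 ≤ 3220 < 3367), so the first above is n = 37, value 3367.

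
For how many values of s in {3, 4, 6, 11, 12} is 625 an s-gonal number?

s = 3: P(3, 34) = 595 and P(3, 35) = 630; 625 is not s-gonal.
s = 4: P(4, 25) = 625. ✓
s = 6: P(6, 17) = 561 and P(6, 18) = 630; 625 is not s-gonal.
s = 11: P(11, 12) = 606 and P(11, 13) = 715; 625 is not s-gonal.
s = 12: P(12, 11) = 561 and P(12, 12) = 672; 625 is not s-gonal.
Hits: s ∈ {4} → 1.

1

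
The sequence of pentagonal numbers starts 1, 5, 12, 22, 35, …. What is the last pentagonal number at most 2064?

Solve n(3n−1)/2 ≤ 2064 for integer n.
n = 37 gives 2035 ≤ 2064, while n = 38 gives 2147 > 2064; so the answer is 2035.

2035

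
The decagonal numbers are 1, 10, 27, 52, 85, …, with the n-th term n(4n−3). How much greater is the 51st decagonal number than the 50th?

Consecutive decagonal numbers differ by 8n − 7: here 8·51 − 7 = 401.

401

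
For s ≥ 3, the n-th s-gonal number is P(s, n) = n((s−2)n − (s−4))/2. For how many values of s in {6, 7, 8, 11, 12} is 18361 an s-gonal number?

s = 6: P(6, 96) = 18336 and P(6, 97) = 18721; 18361 is not s-gonal.
s = 7: P(7, 86) = 18361. ✓
s = 8: P(8, 78) = 18096 and P(8, 79) = 18565; 18361 is not s-gonal.
s = 11: P(11, 64) = 18208 and P(11, 65) = 18785; 18361 is not s-gonal.
s = 12: P(12, 61) = 18361. ✓
Hits: s ∈ {7, 12} → 2.

2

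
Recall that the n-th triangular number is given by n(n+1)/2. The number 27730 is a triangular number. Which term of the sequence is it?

Set n(n+1)/2 = 27730, giving n² + n − 55460 = 0.
So n = (-1 + 471) / 2 = 470/2 = 235.

235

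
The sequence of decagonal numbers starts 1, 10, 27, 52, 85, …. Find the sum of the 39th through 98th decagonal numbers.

1185790

Σ i(4i−3) = 4Σi² − 3Σi over i = 39..98.
Σi = 4851 − 741 = 4110 and Σi² = 318549 − 19019 = 299530.
4·299530 − 3·4110 = 1185790.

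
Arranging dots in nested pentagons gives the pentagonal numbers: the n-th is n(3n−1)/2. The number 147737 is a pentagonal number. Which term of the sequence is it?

Set n(3n−1)/2 = 147737, giving 3n² − n − 295474 = 0.
The discriminant is 1 + 24·147737 = 3545689, and √3545689 = 1883.
So n = (1 + 1883) / 6 = 1884/6 = 314.

314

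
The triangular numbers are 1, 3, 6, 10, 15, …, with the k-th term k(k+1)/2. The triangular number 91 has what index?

Set n(n+1)/2 = 91, giving n² + n − 182 = 0.
The discriminant is 1 + 8·91 = 729, and √729 = 27.
So n = (-1 + 27) / 2 = 26/2 = 13.

13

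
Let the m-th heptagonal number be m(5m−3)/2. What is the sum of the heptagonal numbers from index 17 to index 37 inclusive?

Σ i(5i−3)/2 = (5Σi² − 3Σi) / 2 over i = 17..37.
Σi = 703 − 136 = 567 and Σi² = 17575 − 1496 = 16079.
(5·16079 − 3·567) / 2 = 78694/2 = 39347.

39347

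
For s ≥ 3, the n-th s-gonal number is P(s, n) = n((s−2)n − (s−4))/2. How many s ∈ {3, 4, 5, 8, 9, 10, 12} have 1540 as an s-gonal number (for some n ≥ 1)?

2

s = 3: P(3, 55) = 1540. ✓
s = 4: P(4, 39) = 1521 and P(4, 40) = 1600; 1540 is not s-gonal.
s = 5: P(5, 32) = 1520 and P(5, 33) = 1617; 1540 is not s-gonal.
s = 8: P(8, 22) = 1408 and P(8, 23) = 1541; 1540 is not s-gonal.
s = 9: P(9, 21) = 1491 and P(9, 22) = 1639; 1540 is not s-gonal.
s = 10: P(10, 20) = 1540. ✓
s = 12: P(12, 17) = 1377 and P(12, 18) = 1548; 1540 is not s-gonal.
Hits: s ∈ {3, 10} → 2.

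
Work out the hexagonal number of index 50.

The 50th hexagonal number is n(2n−1) with n = 50.
50·(2·50 − 1) = 50·99 = 4950.

4950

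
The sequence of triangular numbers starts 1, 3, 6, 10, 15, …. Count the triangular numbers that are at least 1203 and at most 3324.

The n-th triangular number is n(n+1)/2.
Smallest index with value ≥ 1203: n = 49 (giving 1225).
Largest index with value ≤ 3324: n = 81 (giving 3321).
Indices 49 through 81: 33 terms.

33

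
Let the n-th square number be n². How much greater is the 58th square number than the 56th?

58² = 3364 and 56² = 3136.
Difference: 3364 − 3136 = 228.

228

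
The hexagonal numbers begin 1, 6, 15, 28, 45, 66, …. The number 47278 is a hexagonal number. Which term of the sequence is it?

154

Set n(2n−1) = 47278, giving 2n² − n − 47278 = 0.
So n = (1 + 615) / 4 = 616/4 = 154.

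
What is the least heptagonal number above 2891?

Solve n(5n−3)/2 > 2891 for integer n.
The largest n with value ≤ 2891 is 34 (since 2839 ≤ 2891 < 3010), so the first above is n = 35, value 3010.

3010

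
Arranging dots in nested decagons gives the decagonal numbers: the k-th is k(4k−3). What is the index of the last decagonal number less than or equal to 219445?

Solve n(4n−3) ≤ 219445 for integer n.
n = 234 gives 218322 ≤ 219445, while n = 235 gives 220195 > 219445; so the answer is index 234.

234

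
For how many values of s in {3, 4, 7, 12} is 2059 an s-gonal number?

s = 3: P(3, 63) = 2016 and P(3, 64) = 2080; 2059 is not s-gonal.
s = 4: P(4, 45) = 2025 and P(4, 46) = 2116; 2059 is not s-gonal.
s = 7: P(7, 29) = 2059. ✓
s = 12: P(12, 20) = 1920 and P(12, 21) = 2121; 2059 is not s-gonal.
Hits: s ∈ {7} → 1.

1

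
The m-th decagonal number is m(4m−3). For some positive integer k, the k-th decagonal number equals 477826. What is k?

346

Set n(4n−3) = 477826, giving 4n² − 3n − 477826 = 0.
The discriminant is 9 + 16·477826 = 7645225, and √7645225 = 2765.
So n = (3 + 2765) / 8 = 2768/8 = 346.
Check: 346·(4·346 − 3) = 477826. ✓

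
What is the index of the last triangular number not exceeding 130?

15

Solve n(n+1)/2 ≤ 130 for integer n.
n = 15 gives 120 ≤ 130, while n = 16 gives 136 > 130; so the answer is index 15.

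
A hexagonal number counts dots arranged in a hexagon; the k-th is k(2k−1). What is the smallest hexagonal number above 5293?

5356

Solve n(2n−1) > 5293 for integer n.
The largest n with value ≤ 5293 is 51 (since 5151 ≤ 5293 < 5356), so the first above is n = 52, value 5356.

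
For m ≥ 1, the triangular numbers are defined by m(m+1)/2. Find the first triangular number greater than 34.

36

Solve n(n+1)/2 > 34 for integer n.
The largest n with value ≤ 34 is 7 (since 28 ≤ 34 < 36), so the first above is n = 8, value 36.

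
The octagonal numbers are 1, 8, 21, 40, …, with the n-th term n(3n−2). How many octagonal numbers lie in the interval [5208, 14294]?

28

The n-th octagonal number is n(3n−2).
Smallest index with value ≥ 5208: n = 42 (giving 5208).
Largest index with value ≤ 14294: n = 69 (giving 14145).
Indices 42 through 69: 28 terms.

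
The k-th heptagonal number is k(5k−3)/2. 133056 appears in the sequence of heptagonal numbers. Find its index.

Set n(5n−3)/2 = 133056, giving 5n² − 3n − 266112 = 0.
The discriminant is 9 + 40·133056 = 5322249, and √5322249 = 2307.
So n = (3 + 2307) / 10 = 2310/10 = 231.
Check: 231·(5·231 − 3)/2 = 133056. ✓

231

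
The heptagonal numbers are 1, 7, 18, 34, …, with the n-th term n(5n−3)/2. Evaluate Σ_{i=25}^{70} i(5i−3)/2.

276460

Σ i(5i−3)/2 = (5Σi² − 3Σi) / 2 over i = 25..70.
Σi = 2485 − 300 = 2185 and Σi² = 116795 − 4900 = 111895.
(5·111895 − 3·2185) / 2 = 552920/2 = 276460.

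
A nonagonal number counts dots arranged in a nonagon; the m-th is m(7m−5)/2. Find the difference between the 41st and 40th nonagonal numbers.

281

Consecutive nonagonal numbers differ by 7n − 6: here 7·41 − 6 = 281.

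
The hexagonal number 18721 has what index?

97

Set n(2n−1) = 18721, giving 2n² − n − 18721 = 0.
The discriminant is 1 + 8·18721 = 149769, and √149769 = 387.
So n = (1 + 387) / 4 = 388/4 = 97.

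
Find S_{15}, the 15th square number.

The 15th square number is n² with n = 15.
15² = 225.

225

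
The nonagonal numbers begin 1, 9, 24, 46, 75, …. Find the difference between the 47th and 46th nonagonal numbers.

323

Consecutive nonagonal numbers differ by 7n − 6: here 7·47 − 6 = 323.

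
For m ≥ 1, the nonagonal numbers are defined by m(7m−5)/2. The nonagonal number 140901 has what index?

201

Set n(7n−5)/2 = 140901, giving 7n² − 5n − 281802 = 0.
So n = (5 + 2809) / 14 = 2814/14 = 201.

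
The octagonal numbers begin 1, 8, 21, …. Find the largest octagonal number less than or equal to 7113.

Solve n(3n−2) ≤ 7113 for integer n.
n = 49 gives 7105 ≤ 7113, while n = 50 gives 7400 > 7113; so the answer is 7105.

7105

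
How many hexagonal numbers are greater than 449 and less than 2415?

The n-th hexagonal number is n(2n−1).
Smallest index with value > 449: n = 16 (giving 496).
Largest index with value < 2415: n = 34 (giving 2278).
Indices 16 through 34: 19 terms.

19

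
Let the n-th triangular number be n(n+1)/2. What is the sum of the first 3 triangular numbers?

10

Σ i(i+1)/2 = (Σi² + Σi) / 2 over i = 1..3.
Σi = 6 and Σi² = 14.
(1·14 + 1·6) / 2 = 20/2 = 10.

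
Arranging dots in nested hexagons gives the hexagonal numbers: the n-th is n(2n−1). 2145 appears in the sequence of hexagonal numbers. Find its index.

33

Set n(2n−1) = 2145, giving 2n² − n − 2145 = 0.
So n = (1 + 131) / 4 = 132/4 = 33.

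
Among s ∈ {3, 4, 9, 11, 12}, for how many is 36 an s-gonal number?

s = 3: P(3, 8) = 36. ✓
s = 4: P(4, 6) = 36. ✓
s = 9: P(9, 3) = 24 and P(9, 4) = 46; 36 is not s-gonal.
s = 11: P(11, 3) = 30 and P(11, 4) = 58; 36 is not s-gonal.
s = 12: P(12, 3) = 33 and P(12, 4) = 64; 36 is not s-gonal.
Hits: s ∈ {3, 4} → 2.

2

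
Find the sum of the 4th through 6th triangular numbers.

Σ i(i+1)/2 = (Σi² + Σi) / 2 over i = 4..6.
Σi = 21 − 6 = 15 and Σi² = 91 − 14 = 77.
(1·77 + 1·15) / 2 = 92/2 = 46.

46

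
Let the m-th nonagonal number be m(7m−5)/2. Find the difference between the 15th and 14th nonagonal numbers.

Consecutive nonagonal numbers differ by 7n − 6: here 7·15 − 6 = 99.

99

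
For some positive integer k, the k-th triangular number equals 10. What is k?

Set n(n+1)/2 = 10, giving n² + n − 20 = 0.
The discriminant is 1 + 8·10 = 81, and √81 = 9.
So n = (-1 + 9) / 2 = 8/2 = 4.

4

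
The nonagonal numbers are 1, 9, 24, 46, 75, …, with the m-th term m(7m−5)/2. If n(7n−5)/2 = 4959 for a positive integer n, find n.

38

Set n(7n−5)/2 = 4959, giving 7n² − 5n − 9918 = 0.
The discriminant is 25 + 56·4959 = 277729, and √277729 = 527.
So n = (5 + 527) / 14 = 532/14 = 38.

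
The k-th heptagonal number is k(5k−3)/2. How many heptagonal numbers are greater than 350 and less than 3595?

26

The n-th heptagonal number is n(5n−3)/2.
Smallest index with value > 350: n = 13 (giving 403).
Largest index with value < 3595: n = 38 (giving 3553).
Indices 13 through 38: 26 terms.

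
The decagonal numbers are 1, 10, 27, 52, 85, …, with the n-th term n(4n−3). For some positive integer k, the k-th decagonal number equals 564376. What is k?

Set n(4n−3) = 564376, giving 4n² − 3n − 564376 = 0.
The discriminant is 9 + 16·564376 = 9030025, and √9030025 = 3005.
So n = (3 + 3005) / 8 = 3008/8 = 376.

376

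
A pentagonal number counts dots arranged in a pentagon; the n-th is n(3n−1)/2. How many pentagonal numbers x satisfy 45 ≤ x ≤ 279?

8

The n-th pentagonal number is n(3n−1)/2.
Smallest index with value ≥ 45: n = 6 (giving 51).
Largest index with value ≤ 279: n = 13 (giving 247).
Indices 6 through 13: 8 terms.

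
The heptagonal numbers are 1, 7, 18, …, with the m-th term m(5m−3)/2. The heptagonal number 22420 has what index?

Set n(5n−3)/2 = 22420, giving 5n² − 3n − 44840 = 0.
The discriminant is 9 + 40·22420 = 896809, and √896809 = 947.
So n = (3 + 947) / 10 = 950/10 = 95.
Check: 95·(5·95 − 3)/2 = 22420. ✓

95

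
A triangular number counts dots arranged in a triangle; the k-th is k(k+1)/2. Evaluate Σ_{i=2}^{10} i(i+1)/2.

219

Σ i(i+1)/2 = (Σi² + Σi) / 2 over i = 2..10.
Σi = 55 − 1 = 54 and Σi² = 385 − 1 = 384.
(1·384 + 1·54) / 2 = 438/2 = 219.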